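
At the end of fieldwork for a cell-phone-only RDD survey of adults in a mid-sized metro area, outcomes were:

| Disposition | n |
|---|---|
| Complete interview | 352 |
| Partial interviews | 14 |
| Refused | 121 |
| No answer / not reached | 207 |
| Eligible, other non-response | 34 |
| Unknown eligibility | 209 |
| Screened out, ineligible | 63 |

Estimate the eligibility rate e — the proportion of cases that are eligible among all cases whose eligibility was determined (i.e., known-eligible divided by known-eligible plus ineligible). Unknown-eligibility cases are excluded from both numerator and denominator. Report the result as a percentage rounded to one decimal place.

Determined eligible = 352 + 14 + 121 + 207 + 34 = 728
e = 728 / (728 + 63) = 728 / 791 = 0.9204

92.0%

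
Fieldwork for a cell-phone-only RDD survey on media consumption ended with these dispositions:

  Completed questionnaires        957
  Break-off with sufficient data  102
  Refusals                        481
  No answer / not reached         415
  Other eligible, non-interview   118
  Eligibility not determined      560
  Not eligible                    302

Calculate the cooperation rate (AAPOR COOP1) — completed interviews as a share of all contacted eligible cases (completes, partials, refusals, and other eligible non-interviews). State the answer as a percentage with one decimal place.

Numerator → 957
Denominator → 957 + 102 + 481 + 118 = 1658
COOP1 = 957 / 1658 = 0.5772

57.7%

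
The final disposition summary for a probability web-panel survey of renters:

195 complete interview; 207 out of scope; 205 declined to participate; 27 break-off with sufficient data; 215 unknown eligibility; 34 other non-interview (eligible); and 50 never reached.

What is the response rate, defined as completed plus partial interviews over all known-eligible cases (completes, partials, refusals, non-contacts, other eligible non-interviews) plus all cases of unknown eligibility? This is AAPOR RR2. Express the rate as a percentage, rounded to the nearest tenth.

Num = 195 + 27 = 222
Denom = 195 + 27 + 205 + 50 + 34 + 215 = 726
RR2 = 222 / 726 = 0.3058

30.6%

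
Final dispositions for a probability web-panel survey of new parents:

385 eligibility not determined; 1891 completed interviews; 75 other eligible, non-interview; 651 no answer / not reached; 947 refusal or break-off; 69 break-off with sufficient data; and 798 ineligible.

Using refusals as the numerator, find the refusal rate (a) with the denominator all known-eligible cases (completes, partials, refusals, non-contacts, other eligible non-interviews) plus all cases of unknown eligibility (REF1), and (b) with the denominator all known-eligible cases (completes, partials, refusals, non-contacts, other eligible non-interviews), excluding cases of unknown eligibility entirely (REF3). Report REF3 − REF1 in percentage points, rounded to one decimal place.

Numerator: 947
Base: 1891 + 69 + 947 + 651 + 75 + 385 = 4018
REF1 = 947 / 4018 = 0.2357
Base: 1891 + 69 + 947 + 651 + 75 = 3633
REF3 = 947 / 3633 = 0.2607
Difference = 26.07 − 23.57 = 2.50 percentage points

2.5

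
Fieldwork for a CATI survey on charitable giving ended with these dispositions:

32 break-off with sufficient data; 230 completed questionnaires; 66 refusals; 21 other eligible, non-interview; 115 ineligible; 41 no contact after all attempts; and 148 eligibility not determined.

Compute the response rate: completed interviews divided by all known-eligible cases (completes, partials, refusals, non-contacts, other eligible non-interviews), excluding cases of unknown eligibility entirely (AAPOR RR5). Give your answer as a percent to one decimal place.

Num: 230
Denominator: 230 + 32 + 66 + 41 + 21 = 390
RR5 = 230 / 390 = 0.5897

59.0%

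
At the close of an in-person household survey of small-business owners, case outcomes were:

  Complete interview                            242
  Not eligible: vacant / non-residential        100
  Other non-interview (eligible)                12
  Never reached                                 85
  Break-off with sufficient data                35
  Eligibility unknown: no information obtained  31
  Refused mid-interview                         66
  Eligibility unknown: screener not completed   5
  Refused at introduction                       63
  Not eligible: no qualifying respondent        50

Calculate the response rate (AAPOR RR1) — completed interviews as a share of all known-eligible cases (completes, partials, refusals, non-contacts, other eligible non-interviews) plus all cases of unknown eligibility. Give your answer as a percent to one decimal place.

44.9%

Refusals = 63 + 66 = 129
Undetermined eligibility = 5 + 31 = 36
Out of scope = 50 + 100 = 150
Top: 242
Denom: 242 + 35 + 129 + 85 + 12 + 36 = 539
RR1 = 242 / 539 = 0.4490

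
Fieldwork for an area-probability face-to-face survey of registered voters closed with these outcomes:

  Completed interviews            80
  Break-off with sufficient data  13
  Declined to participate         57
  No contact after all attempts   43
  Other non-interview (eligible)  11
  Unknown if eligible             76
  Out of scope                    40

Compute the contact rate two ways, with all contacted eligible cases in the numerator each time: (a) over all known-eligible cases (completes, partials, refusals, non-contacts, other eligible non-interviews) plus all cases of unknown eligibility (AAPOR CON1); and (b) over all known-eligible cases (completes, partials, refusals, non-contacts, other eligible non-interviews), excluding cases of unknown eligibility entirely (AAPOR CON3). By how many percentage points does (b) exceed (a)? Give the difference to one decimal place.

21.4

Num: 80 + 13 + 57 + 11 = 161
Base: 80 + 13 + 57 + 43 + 11 + 76 = 280
CON1 = 161 / 280 = 0.5750
Base: 80 + 13 + 57 + 43 + 11 = 204
CON3 = 161 / 204 = 0.7892
Difference = 78.92 − 57.50 = 21.42 percentage points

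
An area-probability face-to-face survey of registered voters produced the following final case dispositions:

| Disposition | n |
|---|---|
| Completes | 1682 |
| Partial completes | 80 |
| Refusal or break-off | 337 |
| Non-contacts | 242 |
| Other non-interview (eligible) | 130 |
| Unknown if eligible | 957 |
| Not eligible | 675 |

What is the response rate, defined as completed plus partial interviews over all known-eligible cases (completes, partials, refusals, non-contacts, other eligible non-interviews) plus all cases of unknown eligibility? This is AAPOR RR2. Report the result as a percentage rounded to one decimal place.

51.4%

Num = 1682 + 80 = 1762
Base = 1682 + 80 + 337 + 242 + 130 + 957 = 3428
RR2 = 1762 / 3428 = 0.5140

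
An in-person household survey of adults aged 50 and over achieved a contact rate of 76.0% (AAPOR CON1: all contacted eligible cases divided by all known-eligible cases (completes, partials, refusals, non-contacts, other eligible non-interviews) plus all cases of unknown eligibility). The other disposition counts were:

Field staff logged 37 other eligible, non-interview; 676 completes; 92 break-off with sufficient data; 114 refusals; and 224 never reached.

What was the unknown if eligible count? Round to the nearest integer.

66

Numerator = 676 + 92 + 114 + 37 = 919
CON1 = 919 / D = 0.760
D = 919 / 0.760 = 1209.2
Rest of base = 1143
unknown if eligible = 1209.2 − 1143 ≈ 66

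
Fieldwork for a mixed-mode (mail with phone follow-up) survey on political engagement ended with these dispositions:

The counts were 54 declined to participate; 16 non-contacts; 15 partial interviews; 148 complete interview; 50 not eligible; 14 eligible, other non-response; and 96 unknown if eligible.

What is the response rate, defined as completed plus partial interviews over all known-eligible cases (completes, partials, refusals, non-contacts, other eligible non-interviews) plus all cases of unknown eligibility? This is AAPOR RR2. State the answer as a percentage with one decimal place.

Top = 148 + 15 = 163
Denominator = 148 + 15 + 54 + 16 + 14 + 96 = 343
RR2 = 163 / 343 = 0.4752

47.5%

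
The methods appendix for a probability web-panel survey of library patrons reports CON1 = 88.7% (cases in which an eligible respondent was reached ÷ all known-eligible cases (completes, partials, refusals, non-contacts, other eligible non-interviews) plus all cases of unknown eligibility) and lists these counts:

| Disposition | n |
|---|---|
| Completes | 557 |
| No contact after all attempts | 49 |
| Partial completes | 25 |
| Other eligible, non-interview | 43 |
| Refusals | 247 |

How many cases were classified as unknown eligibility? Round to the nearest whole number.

Numerator: 557 + 25 + 247 + 43 = 872
CON1 = 872 / D = 0.887
D = 872 / 0.887 = 983.1
Remaining denominator categories sum to 921
unknown eligibility = 983.1 − 921 ≈ 62

62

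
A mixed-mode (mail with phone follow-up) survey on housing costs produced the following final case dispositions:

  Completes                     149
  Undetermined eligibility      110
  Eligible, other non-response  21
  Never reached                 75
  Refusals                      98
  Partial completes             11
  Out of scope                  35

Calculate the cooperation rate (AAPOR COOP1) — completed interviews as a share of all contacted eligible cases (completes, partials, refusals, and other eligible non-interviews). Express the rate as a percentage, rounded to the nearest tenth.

Numerator = 149
Denom = 149 + 11 + 98 + 21 = 279
COOP1 = 149 / 279 = 0.5341

53.4%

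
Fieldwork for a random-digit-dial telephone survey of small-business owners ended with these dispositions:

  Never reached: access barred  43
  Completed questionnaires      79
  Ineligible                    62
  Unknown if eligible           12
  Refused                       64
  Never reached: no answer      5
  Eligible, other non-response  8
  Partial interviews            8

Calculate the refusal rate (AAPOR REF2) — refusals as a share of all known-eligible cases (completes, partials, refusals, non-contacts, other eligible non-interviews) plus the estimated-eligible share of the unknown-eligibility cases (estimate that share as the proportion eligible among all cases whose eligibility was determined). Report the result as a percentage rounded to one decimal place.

No answer / not reached = 5 + 43 = 48
Numerator → 64
Known eligible → 79 + 8 + 64 + 48 + 8 = 207
e = 207 / (207 + 62) = 207 / 269 = 0.7695
Eligible share of unknowns → 0.7695 × 12 = 9.23
Denominator → 207 + 9.23 = 216.23
REF2 = 64 / 216.23 = 0.2960

29.6%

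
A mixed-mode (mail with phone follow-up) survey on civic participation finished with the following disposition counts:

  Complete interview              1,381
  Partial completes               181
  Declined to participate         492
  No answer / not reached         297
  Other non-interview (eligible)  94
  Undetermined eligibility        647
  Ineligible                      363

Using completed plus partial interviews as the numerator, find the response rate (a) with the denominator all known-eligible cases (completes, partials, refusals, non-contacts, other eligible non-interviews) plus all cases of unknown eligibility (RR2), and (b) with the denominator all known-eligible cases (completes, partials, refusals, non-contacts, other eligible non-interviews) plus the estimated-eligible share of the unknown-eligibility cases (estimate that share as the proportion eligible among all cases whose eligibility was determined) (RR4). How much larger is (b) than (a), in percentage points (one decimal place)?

Numerator → 1381 + 181 = 1562
Denominator → 1381 + 181 + 492 + 297 + 94 + 647 = 3092
RR2 = 1562 / 3092 = 0.5052
Eligible (known) → 1381 + 181 + 492 + 297 + 94 = 2445
e = 2445 / (2445 + 363) = 2445 / 2808 = 0.8707
Eligible share of unknowns → 0.8707 × 647 = 563.34
Denominator → 2445 + 563.34 = 3008.34
RR4 = 1562 / 3008.34 = 0.5192
Difference = 51.92 − 50.52 = 1.40 percentage points

1.4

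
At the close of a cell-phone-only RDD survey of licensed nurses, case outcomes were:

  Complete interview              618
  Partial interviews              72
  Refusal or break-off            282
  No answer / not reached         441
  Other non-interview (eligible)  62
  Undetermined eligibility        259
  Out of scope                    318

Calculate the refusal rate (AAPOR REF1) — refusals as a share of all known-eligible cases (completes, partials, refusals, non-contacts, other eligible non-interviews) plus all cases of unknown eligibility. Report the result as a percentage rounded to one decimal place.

16.3%

Numerator = 282
Base = 618 + 72 + 282 + 441 + 62 + 259 = 1734
REF1 = 282 / 1734 = 0.1626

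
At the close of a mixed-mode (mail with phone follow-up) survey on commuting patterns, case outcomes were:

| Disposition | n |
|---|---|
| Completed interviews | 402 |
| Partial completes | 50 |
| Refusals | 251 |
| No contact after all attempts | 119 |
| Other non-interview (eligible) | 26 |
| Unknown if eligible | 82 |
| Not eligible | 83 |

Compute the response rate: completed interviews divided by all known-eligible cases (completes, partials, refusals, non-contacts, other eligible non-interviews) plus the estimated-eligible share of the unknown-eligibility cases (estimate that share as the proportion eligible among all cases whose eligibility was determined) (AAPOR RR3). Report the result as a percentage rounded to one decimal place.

43.6%

Num → 402
Known eligible → 402 + 50 + 251 + 119 + 26 = 848
e = 848 / (848 + 83) = 848 / 931 = 0.9108
e × U → 0.9108 × 82 = 74.69
Denominator → 848 + 74.69 = 922.69
RR3 = 402 / 922.69 = 0.4357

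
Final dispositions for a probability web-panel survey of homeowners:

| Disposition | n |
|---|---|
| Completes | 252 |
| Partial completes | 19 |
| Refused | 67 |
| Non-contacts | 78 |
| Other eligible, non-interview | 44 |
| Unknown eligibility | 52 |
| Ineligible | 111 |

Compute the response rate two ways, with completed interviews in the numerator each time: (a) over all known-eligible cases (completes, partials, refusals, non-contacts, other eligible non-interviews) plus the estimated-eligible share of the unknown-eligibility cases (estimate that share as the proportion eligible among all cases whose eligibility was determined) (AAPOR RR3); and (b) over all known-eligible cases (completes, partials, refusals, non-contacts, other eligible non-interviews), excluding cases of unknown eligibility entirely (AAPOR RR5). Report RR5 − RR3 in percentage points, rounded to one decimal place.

4.6

Numerator = 252
Known eligible = 252 + 19 + 67 + 78 + 44 = 460
e = 460 / (460 + 111) = 460 / 571 = 0.8056
Estimated eligible among unknowns = 0.8056 × 52 = 41.89
Base = 460 + 41.89 = 501.89
RR3 = 252 / 501.89 = 0.5021
Base = 252 + 19 + 67 + 78 + 44 = 460
RR5 = 252 / 460 = 0.5478
Difference = 54.78 − 50.21 = 4.57 percentage points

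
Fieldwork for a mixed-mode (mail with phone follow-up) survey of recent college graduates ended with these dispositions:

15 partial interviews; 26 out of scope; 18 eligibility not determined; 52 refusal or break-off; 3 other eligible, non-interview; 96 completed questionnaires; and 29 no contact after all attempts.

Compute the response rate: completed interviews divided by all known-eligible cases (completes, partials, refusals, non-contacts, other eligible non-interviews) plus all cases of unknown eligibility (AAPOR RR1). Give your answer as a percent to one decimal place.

45.1%

Num: 96
Base: 96 + 15 + 52 + 29 + 3 + 18 = 213
RR1 = 96 / 213 = 0.4507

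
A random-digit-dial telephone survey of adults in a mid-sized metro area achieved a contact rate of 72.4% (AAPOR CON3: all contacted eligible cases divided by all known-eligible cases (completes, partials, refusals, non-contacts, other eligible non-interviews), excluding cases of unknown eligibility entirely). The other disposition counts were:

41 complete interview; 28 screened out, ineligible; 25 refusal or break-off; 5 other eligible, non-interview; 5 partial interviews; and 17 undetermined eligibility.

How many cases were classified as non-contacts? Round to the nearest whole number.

Numerator: 41 + 5 + 25 + 5 = 76
CON3 = 76 / D = 0.724
D = 76 / 0.724 = 105.0
Other denominator terms total 76
non-contacts = 105.0 − 76 ≈ 29

29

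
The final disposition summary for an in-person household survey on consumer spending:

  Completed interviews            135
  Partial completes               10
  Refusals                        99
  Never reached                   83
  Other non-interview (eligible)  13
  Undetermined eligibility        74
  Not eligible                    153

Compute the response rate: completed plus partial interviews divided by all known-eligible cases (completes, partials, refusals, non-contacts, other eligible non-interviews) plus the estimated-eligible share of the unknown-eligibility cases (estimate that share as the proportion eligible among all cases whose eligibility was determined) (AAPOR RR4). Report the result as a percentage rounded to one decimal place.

Top = 135 + 10 = 145
Eligible (known) = 135 + 10 + 99 + 83 + 13 = 340
e = 340 / (340 + 153) = 340 / 493 = 0.6897
Estimated eligible among unknowns = 0.6897 × 74 = 51.04
Denom = 340 + 51.04 = 391.04
RR4 = 145 / 391.04 = 0.3708

37.1%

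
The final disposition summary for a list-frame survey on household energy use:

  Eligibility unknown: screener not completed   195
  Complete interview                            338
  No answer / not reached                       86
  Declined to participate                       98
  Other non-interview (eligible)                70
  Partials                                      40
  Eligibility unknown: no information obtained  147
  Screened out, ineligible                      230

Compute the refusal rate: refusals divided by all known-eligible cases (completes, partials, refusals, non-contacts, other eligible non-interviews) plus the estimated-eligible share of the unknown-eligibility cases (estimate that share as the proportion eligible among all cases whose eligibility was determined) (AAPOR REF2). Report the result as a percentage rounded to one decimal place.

Unknown if eligible = 195 + 147 = 342
Top = 98
Known eligible = 338 + 40 + 98 + 86 + 70 = 632
e = 632 / (632 + 230) = 632 / 862 = 0.7332
Eligible share of unknowns = 0.7332 × 342 = 250.75
Denom = 632 + 250.75 = 882.75
REF2 = 98 / 882.75 = 0.1110

11.1%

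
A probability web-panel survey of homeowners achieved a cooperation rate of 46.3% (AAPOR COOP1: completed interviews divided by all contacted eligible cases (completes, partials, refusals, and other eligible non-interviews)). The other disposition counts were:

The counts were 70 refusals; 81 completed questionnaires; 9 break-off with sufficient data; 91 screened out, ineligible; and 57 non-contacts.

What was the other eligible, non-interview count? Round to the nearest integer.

COOP1 = 81 / D = 0.463
D = 81 / 0.463 = 174.9
Rest of base = 160
other eligible, non-interview = 174.9 − 160 ≈ 15

15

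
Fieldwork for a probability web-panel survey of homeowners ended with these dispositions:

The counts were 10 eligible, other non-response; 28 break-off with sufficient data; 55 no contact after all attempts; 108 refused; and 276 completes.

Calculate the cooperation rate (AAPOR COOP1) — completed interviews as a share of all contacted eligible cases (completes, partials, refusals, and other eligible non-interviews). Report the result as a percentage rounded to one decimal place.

65.4%

Numerator → 276
Base → 276 + 28 + 108 + 10 = 422
COOP1 = 276 / 422 = 0.6540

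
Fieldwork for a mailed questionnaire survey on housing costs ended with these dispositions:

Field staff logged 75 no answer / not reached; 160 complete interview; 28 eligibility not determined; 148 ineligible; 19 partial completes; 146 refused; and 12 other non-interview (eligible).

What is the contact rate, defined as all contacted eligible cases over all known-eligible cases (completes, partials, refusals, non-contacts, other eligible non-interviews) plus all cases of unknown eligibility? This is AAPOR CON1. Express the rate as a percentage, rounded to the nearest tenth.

76.6%

Num = 160 + 19 + 146 + 12 = 337
Denominator = 160 + 19 + 146 + 75 + 12 + 28 = 440
CON1 = 337 / 440 = 0.7659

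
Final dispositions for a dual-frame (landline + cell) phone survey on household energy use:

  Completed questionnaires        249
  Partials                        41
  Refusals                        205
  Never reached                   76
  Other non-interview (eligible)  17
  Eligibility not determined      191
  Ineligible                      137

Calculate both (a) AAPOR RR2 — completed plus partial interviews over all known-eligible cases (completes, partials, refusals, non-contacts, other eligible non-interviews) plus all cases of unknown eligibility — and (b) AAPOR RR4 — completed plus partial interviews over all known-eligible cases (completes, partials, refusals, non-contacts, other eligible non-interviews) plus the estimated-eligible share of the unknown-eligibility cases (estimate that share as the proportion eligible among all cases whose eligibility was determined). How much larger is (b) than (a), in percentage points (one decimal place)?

1.8

Numerator → 249 + 41 = 290
Denom → 249 + 41 + 205 + 76 + 17 + 191 = 779
RR2 = 290 / 779 = 0.3723
Eligible (known) → 249 + 41 + 205 + 76 + 17 = 588
e = 588 / (588 + 137) = 588 / 725 = 0.8110
Eligible share of unknowns → 0.8110 × 191 = 154.90
Denom → 588 + 154.90 = 742.90
RR4 = 290 / 742.90 = 0.3904
Difference = 39.04 − 37.23 = 1.81 percentage points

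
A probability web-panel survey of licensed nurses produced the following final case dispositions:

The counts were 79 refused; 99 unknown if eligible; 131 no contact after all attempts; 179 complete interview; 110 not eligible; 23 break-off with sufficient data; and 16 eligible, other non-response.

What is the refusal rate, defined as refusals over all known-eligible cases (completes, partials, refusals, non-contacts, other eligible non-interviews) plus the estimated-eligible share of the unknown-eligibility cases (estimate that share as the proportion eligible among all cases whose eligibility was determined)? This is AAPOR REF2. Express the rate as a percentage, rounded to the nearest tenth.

15.6%

Top: 79
Determined eligible: 179 + 23 + 79 + 131 + 16 = 428
e = 428 / (428 + 110) = 428 / 538 = 0.7955
Estimated eligible among unknowns: 0.7955 × 99 = 78.75
Denom: 428 + 78.75 = 506.75
REF2 = 79 / 506.75 = 0.1559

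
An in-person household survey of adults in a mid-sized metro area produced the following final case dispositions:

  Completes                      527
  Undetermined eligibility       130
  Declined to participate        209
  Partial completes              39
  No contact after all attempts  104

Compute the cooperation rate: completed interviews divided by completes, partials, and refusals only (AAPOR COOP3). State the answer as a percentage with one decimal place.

Top → 527
Base → 527 + 39 + 209 = 775
COOP3 = 527 / 775 = 0.6800

68.0%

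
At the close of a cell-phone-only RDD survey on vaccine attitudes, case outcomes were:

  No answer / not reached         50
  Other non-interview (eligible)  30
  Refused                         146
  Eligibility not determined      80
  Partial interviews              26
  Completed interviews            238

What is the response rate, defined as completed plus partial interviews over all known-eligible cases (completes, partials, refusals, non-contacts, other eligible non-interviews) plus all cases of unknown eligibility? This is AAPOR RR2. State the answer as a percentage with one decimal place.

46.3%

Top = 238 + 26 = 264
Base = 238 + 26 + 146 + 50 + 30 + 80 = 570
RR2 = 264 / 570 = 0.4632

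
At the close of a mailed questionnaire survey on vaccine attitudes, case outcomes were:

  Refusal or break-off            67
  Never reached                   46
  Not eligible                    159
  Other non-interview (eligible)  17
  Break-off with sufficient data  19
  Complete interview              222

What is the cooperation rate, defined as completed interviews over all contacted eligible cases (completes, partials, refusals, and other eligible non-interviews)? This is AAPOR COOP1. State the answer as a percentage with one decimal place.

Top → 222
Base → 222 + 19 + 67 + 17 = 325
COOP1 = 222 / 325 = 0.6831

68.3%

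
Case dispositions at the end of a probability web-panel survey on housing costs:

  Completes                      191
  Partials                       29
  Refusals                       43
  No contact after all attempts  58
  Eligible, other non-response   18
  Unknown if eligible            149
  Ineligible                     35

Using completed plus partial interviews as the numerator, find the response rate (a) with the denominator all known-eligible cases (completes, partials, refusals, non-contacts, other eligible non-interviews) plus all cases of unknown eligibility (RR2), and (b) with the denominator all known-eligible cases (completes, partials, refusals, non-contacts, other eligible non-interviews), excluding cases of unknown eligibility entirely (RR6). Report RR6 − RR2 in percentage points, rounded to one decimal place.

19.8

Numerator: 191 + 29 = 220
Denom: 191 + 29 + 43 + 58 + 18 + 149 = 488
RR2 = 220 / 488 = 0.4508
Denom: 191 + 29 + 43 + 58 + 18 = 339
RR6 = 220 / 339 = 0.6490
Difference = 64.90 − 45.08 = 19.82 percentage points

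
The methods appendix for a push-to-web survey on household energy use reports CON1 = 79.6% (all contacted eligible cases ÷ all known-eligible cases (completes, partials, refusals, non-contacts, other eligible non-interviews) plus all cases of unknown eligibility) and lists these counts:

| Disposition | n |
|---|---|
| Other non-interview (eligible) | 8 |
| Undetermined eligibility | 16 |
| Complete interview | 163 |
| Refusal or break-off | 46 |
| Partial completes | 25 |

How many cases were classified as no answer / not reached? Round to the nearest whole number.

Numerator: 163 + 25 + 46 + 8 = 242
CON1 = 242 / D = 0.796
D = 242 / 0.796 = 304.0
Remaining denominator categories sum to 258
no answer / not reached = 304.0 − 258 ≈ 46

46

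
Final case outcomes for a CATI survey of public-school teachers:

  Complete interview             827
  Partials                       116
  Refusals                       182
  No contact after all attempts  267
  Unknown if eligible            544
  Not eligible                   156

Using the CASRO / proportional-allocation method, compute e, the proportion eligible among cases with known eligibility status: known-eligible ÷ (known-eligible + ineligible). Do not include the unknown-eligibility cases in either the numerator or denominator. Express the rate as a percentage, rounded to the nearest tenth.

Determined eligible: 827 + 116 + 182 + 267 = 1392
e = 1392 / (1392 + 156) = 1392 / 1548 = 0.8992

89.9%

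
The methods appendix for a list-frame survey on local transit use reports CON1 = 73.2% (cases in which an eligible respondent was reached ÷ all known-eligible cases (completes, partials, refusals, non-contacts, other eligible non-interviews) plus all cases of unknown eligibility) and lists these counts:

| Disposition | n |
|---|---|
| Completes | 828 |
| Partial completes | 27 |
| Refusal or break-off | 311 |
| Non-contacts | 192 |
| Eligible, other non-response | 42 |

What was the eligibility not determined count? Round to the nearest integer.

Top: 828 + 27 + 311 + 42 = 1208
CON1 = 1208 / D = 0.732
D = 1208 / 0.732 = 1650.3
Remaining denominator categories sum to 1400
eligibility not determined = 1650.3 − 1400 ≈ 250

250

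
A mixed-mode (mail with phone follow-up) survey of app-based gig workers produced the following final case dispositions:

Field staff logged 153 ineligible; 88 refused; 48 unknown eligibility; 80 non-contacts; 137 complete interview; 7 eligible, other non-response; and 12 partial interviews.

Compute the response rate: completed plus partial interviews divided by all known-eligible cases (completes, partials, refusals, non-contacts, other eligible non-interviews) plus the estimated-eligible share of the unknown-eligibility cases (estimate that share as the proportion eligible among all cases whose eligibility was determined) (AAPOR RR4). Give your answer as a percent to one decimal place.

Num = 137 + 12 = 149
Known eligible = 137 + 12 + 88 + 80 + 7 = 324
e = 324 / (324 + 153) = 324 / 477 = 0.6792
Estimated eligible among unknowns = 0.6792 × 48 = 32.60
Base = 324 + 32.60 = 356.60
RR4 = 149 / 356.60 = 0.4178

41.8%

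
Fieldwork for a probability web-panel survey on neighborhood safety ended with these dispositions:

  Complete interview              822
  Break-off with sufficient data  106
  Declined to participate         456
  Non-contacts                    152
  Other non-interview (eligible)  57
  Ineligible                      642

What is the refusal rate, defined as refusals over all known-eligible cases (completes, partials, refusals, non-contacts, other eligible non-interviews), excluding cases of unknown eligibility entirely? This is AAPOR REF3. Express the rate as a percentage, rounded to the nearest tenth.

Num → 456
Denom → 822 + 106 + 456 + 152 + 57 = 1593
REF3 = 456 / 1593 = 0.2863

28.6%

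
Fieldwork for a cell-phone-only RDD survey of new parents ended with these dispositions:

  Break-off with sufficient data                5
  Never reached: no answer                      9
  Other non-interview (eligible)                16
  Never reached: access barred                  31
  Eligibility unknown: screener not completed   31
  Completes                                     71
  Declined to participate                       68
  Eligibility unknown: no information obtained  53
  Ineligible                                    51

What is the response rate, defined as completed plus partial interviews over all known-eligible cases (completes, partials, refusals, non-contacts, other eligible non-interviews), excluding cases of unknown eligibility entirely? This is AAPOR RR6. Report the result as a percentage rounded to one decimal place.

38.0%

No answer / not reached = 9 + 31 = 40
Unknown eligibility = 31 + 53 = 84
Numerator: 71 + 5 = 76
Denom: 71 + 5 + 68 + 40 + 16 = 200
RR6 = 76 / 200 = 0.3800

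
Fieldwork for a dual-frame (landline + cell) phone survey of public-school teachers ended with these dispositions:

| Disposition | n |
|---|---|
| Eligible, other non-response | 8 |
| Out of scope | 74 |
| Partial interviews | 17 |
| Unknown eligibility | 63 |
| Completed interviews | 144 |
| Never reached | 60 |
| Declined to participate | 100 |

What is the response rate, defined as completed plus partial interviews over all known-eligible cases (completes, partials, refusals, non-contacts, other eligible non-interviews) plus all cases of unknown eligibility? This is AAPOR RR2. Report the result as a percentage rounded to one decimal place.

41.1%

Top = 144 + 17 = 161
Base = 144 + 17 + 100 + 60 + 8 + 63 = 392
RR2 = 161 / 392 = 0.4107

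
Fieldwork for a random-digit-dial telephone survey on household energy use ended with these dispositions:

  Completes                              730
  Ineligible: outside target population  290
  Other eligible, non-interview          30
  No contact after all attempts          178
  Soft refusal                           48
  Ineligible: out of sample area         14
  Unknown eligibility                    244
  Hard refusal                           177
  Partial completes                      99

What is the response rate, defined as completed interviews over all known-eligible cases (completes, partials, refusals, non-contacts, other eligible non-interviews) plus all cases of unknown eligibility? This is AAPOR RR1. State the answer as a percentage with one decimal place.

48.5%

Declined to participate = 177 + 48 = 225
Out of scope = 290 + 14 = 304
Numerator: 730
Denominator: 730 + 99 + 225 + 178 + 30 + 244 = 1506
RR1 = 730 / 1506 = 0.4847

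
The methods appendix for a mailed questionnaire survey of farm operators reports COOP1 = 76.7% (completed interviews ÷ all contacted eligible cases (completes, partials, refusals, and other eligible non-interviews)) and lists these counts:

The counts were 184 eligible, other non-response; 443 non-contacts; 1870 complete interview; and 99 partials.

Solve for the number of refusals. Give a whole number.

285

COOP1 = 1870 / D = 0.767
D = 1870 / 0.767 = 2438.1
Other denominator terms total 2153
refusals = 2438.1 − 2153 ≈ 285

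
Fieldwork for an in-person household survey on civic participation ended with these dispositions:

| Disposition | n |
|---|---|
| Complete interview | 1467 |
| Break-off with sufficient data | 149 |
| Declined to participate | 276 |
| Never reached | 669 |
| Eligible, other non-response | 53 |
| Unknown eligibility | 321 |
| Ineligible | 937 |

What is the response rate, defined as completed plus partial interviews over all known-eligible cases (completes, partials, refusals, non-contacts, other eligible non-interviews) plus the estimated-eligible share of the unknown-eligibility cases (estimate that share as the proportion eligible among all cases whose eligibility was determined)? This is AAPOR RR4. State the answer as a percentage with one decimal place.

56.7%

Numerator → 1467 + 149 = 1616
Determined eligible → 1467 + 149 + 276 + 669 + 53 = 2614
e = 2614 / (2614 + 937) = 2614 / 3551 = 0.7361
e × U → 0.7361 × 321 = 236.29
Denom → 2614 + 236.29 = 2850.29
RR4 = 1616 / 2850.29 = 0.5670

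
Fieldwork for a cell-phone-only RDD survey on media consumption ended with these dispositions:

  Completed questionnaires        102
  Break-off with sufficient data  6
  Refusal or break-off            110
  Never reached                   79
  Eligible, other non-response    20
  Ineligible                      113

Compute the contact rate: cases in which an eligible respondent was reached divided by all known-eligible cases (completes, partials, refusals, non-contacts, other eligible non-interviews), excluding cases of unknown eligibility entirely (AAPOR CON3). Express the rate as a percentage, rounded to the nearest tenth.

Num = 102 + 6 + 110 + 20 = 238
Denom = 102 + 6 + 110 + 79 + 20 = 317
CON3 = 238 / 317 = 0.7508

75.1%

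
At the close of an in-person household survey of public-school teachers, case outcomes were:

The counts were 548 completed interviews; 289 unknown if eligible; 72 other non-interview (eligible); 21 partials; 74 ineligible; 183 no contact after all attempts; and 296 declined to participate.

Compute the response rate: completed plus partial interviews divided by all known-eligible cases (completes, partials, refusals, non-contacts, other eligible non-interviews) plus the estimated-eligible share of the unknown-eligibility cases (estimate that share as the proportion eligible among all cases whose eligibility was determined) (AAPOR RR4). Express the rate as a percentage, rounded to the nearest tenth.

Numerator = 548 + 21 = 569
Determined eligible = 548 + 21 + 296 + 183 + 72 = 1120
e = 1120 / (1120 + 74) = 1120 / 1194 = 0.9380
Estimated eligible among unknowns = 0.9380 × 289 = 271.08
Denom = 1120 + 271.08 = 1391.08
RR4 = 569 / 1391.08 = 0.4090

40.9%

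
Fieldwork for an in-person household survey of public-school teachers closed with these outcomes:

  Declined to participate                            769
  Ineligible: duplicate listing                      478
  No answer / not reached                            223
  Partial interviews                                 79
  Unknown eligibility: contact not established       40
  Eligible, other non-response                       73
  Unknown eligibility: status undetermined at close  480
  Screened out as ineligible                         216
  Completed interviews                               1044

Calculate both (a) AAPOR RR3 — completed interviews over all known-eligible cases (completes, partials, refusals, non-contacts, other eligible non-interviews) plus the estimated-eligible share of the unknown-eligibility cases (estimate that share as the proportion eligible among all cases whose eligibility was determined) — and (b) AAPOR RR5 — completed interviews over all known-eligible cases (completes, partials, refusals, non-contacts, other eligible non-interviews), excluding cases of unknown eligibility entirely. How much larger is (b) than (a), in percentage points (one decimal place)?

7.3

Unknown eligibility = 40 + 480 = 520
Screened out, ineligible = 216 + 478 = 694
Num = 1044
Known eligible = 1044 + 79 + 769 + 223 + 73 = 2188
e = 2188 / (2188 + 694) = 2188 / 2882 = 0.7592
Estimated eligible among unknowns = 0.7592 × 520 = 394.78
Base = 2188 + 394.78 = 2582.78
RR3 = 1044 / 2582.78 = 0.4042
Base = 1044 + 79 + 769 + 223 + 73 = 2188
RR5 = 1044 / 2188 = 0.4771
Difference = 47.71 − 40.42 = 7.29 percentage points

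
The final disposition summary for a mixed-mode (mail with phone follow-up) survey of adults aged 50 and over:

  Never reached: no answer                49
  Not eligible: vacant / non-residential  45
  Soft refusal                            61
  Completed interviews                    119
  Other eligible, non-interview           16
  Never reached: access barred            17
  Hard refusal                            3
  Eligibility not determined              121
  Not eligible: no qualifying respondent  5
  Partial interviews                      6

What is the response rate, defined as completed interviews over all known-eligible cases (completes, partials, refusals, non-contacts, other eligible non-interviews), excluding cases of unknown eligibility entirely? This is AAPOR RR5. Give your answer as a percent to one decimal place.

Refusal or break-off = 3 + 61 = 64
Non-contacts = 49 + 17 = 66
Out of scope = 5 + 45 = 50
Numerator = 119
Denom = 119 + 6 + 64 + 66 + 16 = 271
RR5 = 119 / 271 = 0.4391

43.9%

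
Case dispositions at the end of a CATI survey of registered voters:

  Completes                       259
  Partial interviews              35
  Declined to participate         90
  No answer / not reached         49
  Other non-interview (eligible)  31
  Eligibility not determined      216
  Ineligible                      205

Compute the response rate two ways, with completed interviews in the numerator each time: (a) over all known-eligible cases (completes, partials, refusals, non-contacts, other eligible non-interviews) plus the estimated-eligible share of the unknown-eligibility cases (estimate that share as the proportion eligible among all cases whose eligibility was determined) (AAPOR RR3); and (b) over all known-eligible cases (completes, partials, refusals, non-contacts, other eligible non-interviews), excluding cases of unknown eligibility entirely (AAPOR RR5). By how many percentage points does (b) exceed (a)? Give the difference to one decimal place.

13.6

Top → 259
Determined eligible → 259 + 35 + 90 + 49 + 31 = 464
e = 464 / (464 + 205) = 464 / 669 = 0.6936
Eligible share of unknowns → 0.6936 × 216 = 149.82
Denom → 464 + 149.82 = 613.82
RR3 = 259 / 613.82 = 0.4219
Denom → 259 + 35 + 90 + 49 + 31 = 464
RR5 = 259 / 464 = 0.5582
Difference = 55.82 − 42.19 = 13.63 percentage points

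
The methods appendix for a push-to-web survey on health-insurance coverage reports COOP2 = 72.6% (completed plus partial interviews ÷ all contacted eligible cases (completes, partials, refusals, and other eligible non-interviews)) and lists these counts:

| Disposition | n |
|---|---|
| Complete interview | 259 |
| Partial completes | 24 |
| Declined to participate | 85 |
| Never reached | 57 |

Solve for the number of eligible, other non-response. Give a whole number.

22

Numerator: 259 + 24 = 283
COOP2 = 283 / D = 0.726
D = 283 / 0.726 = 389.8
Rest of base = 368
eligible, other non-response = 389.8 − 368 ≈ 22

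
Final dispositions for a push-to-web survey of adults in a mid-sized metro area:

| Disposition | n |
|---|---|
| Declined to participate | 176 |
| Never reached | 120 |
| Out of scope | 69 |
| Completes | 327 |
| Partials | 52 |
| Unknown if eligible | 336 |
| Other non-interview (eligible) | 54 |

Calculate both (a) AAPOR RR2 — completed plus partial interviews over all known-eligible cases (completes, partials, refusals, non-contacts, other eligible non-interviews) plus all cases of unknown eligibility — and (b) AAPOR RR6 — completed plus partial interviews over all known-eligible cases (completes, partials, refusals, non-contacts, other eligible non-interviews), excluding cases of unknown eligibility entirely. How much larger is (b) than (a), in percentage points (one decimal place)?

16.4

Num = 327 + 52 = 379
Base = 327 + 52 + 176 + 120 + 54 + 336 = 1065
RR2 = 379 / 1065 = 0.3559
Base = 327 + 52 + 176 + 120 + 54 = 729
RR6 = 379 / 729 = 0.5199
Difference = 51.99 − 35.59 = 16.40 percentage points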